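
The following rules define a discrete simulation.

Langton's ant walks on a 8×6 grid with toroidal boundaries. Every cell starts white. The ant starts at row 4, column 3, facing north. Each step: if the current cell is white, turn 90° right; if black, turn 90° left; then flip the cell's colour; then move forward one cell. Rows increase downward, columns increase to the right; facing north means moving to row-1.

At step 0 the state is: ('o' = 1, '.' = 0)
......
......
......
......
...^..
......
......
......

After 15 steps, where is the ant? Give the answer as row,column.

5,3

step 0: ......
......
......
......
...^..
......
......
......
step 1: ......
......
......
......
...o>.
......
......
......
step 2: ......
......
......
......
...oo.
....v.
......
......
step 3: ......
......
......
......
...oo.
...<o.
......
......
step 4: ......
......
......
......
...^o.
...oo.
......
......
step 5: ......
......
......
......
..<.o.
...oo.
......
......
step 6: ......
......
......
..^...
..o.o.
...oo.
......
......
step 7: ......
......
......
..o>..
..o.o.
...oo.
......
......
step 8: ......
......
......
..oo..
..ovo.
...oo.
......
......
step 9: ......
......
......
..oo..
..<oo.
...oo.
......
......
step 10: ......
......
......
..oo..
...oo.
..voo.
......
......
step 11: ......
......
......
..oo..
...oo.
.<ooo.
......
......
step 12: ......
......
......
..oo..
.^.oo.
.oooo.
......
......
step 13: ......
......
......
..oo..
.o>oo.
.oooo.
......
......
step 14: ......
......
......
..oo..
.oooo.
.ovoo.
......
......
step 15: ......
......
......
..oo..
.oooo.
.o.>o.
......
......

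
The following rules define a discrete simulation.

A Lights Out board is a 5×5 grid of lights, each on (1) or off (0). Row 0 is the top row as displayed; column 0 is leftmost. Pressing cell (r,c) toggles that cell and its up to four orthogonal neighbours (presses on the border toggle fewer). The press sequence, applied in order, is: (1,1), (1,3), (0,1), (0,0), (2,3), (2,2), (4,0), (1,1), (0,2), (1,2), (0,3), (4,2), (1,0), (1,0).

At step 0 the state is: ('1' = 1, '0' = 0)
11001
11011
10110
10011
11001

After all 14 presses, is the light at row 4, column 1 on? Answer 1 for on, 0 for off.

t=0: 11001
11011
10110
10011
11001
t=1: 10001
00111
11110
10011
11001
t=2: 10011
00000
11100
10011
11001
t=3: 01111
01000
11100
10011
11001
t=4: 10111
11000
11100
10011
11001
t=5: 10111
11010
11011
10001
11001
t=6: 10111
11110
10101
10101
11001
t=7: 10111
11110
10101
00101
00001
t=8: 11111
00010
11101
00101
00001
t=9: 10001
00110
11101
00101
00001
t=10: 10101
01000
11001
00101
00001
t=11: 10010
01010
11001
00101
00001
t=12: 10010
01010
11001
00001
01111
t=13: 00010
10010
01001
00001
01111
t=14: 10010
01010
11001
00001
01111

1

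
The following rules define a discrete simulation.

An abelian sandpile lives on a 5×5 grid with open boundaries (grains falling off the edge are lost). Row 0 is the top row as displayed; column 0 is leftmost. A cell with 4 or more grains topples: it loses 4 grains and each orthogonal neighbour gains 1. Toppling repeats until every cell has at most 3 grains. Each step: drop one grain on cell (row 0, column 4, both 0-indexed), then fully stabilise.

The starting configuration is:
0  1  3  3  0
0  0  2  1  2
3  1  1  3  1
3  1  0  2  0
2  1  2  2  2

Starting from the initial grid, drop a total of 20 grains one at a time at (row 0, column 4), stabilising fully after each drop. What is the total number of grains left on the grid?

t=0: 0  1  3  3  0
0  0  2  1  2
3  1  1  3  1
3  1  0  2  0
2  1  2  2  2
t=1: 0  1  3  3  1
0  0  2  1  2
3  1  1  3  1
3  1  0  2  0
2  1  2  2  2
t=2: 0  1  3  3  2
0  0  2  1  2
3  1  1  3  1
3  1  0  2  0
2  1  2  2  2
t=3: 0  1  3  3  3
0  0  2  1  2
3  1  1  3  1
3  1  0  2  0
2  1  2  2  2
t=4: 0  2  0  1  1
0  0  3  2  3
3  1  1  3  1
3  1  0  2  0
2  1  2  2  2
t=5: 0  2  0  1  2
0  0  3  2  3
3  1  1  3  1
3  1  0  2  0
2  1  2  2  2
t=6: 0  2  0  1  3
0  0  3  2  3
3  1  1  3  1
3  1  0  2  0
2  1  2  2  2
t=7: 0  2  0  2  1
0  0  3  3  0
3  1  1  3  2
3  1  0  2  0
2  1  2  2  2
t=8: 0  2  0  2  2
0  0  3  3  0
3  1  1  3  2
3  1  0  2  0
2  1  2  2  2
t=9: 0  2  0  2  3
0  0  3  3  0
3  1  1  3  2
3  1  0  2  0
2  1  2  2  2
t=10: 0  2  0  3  0
0  0  3  3  1
3  1  1  3  2
3  1  0  2  0
2  1  2  2  2
t=11: 0  2  0  3  1
0  0  3  3  1
3  1  1  3  2
3  1  0  2  0
2  1  2  2  2
t=12: 0  2  0  3  2
0  0  3  3  1
3  1  1  3  2
3  1  0  2  0
2  1  2  2  2
t=13: 0  2  0  3  3
0  0  3  3  1
3  1  1  3  2
3  1  0  2  0
2  1  2  2  2
t=14: 0  2  2  1  1
0  1  0  2  3
3  1  3  0  3
3  1  0  3  0
2  1  2  2  2
t=15: 0  2  2  1  2
0  1  0  2  3
3  1  3  0  3
3  1  0  3  0
2  1  2  2  2
t=16: 0  2  2  1  3
0  1  0  2  3
3  1  3  0  3
3  1  0  3  0
2  1  2  2  2
t=17: 0  2  2  2  1
0  1  0  3  1
3  1  3  1  0
3  1  0  3  1
2  1  2  2  2
t=18: 0  2  2  2  2
0  1  0  3  1
3  1  3  1  0
3  1  0  3  1
2  1  2  2  2
t=19: 0  2  2  2  3
0  1  0  3  1
3  1  3  1  0
3  1  0  3  1
2  1  2  2  2
t=20: 0  2  2  3  0
0  1  0  3  2
3  1  3  1  0
3  1  0  3  1
2  1  2  2  2

38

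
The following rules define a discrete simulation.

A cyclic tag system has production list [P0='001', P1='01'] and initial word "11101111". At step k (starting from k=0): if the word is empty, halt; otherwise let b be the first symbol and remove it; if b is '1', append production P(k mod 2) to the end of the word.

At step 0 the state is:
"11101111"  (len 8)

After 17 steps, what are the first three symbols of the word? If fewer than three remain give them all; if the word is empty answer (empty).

010

gen 0: "11101111"  (len 8)
gen 1: "1101111001"  (len 10)
gen 2: "10111100101"  (len 11)
gen 3: "0111100101001"  (len 13)
gen 4: "111100101001"  (len 12)
gen 5: "11100101001001"  (len 14)
gen 6: "110010100100101"  (len 15)
gen 7: "10010100100101001"  (len 17)
gen 8: "001010010010100101"  (len 18)
gen 9: "01010010010100101"  (len 17)
gen 10: "1010010010100101"  (len 16)
gen 11: "010010010100101001"  (len 18)
gen 12: "10010010100101001"  (len 17)
gen 13: "0010010100101001001"  (len 19)
gen 14: "010010100101001001"  (len 18)
gen 15: "10010100101001001"  (len 17)
gen 16: "001010010100100101"  (len 18)
gen 17: "01010010100100101"  (len 17)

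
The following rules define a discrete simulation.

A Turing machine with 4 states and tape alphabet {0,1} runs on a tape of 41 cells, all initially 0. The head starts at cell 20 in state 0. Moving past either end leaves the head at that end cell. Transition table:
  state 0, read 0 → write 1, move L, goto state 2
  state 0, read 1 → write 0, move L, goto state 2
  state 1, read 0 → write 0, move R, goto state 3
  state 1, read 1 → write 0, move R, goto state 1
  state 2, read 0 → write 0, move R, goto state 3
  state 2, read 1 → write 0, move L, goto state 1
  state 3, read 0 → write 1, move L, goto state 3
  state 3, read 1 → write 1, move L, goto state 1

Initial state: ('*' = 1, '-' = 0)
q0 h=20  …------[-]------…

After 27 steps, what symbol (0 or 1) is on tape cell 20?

1

gen 0: q0 h=20  …------[-]------…
gen 1: q2 h=19  …------[-]*-----…
gen 2: q3 h=20  …------[*]------…
gen 3: q1 h=19  …------[-]*-----…
gen 4: q3 h=20  …------[*]------…
gen 5: q1 h=19  …------[-]*-----…
gen 6: q3 h=20  …------[*]------…
gen 7: q1 h=19  …------[-]*-----…
gen 8: q3 h=20  …------[*]------…
gen 9: q1 h=19  …------[-]*-----…
gen 10: q3 h=20  …------[*]------…
gen 11: q1 h=19  …------[-]*-----…
gen 12: q3 h=20  …------[*]------…
gen 13: q1 h=19  …------[-]*-----…
gen 14: q3 h=20  …------[*]------…
gen 15: q1 h=19  …------[-]*-----…
gen 16: q3 h=20  …------[*]------…
gen 17: q1 h=19  …------[-]*-----…
gen 18: q3 h=20  …------[*]------…
gen 19: q1 h=19  …------[-]*-----…
gen 20: q3 h=20  …------[*]------…
gen 21: q1 h=19  …------[-]*-----…
gen 22: q3 h=20  …------[*]------…
gen 23: q1 h=19  …------[-]*-----…
gen 24: q3 h=20  …------[*]------…
gen 25: q1 h=19  …------[-]*-----…
gen 26: q3 h=20  …------[*]------…
gen 27: q1 h=19  …------[-]*-----…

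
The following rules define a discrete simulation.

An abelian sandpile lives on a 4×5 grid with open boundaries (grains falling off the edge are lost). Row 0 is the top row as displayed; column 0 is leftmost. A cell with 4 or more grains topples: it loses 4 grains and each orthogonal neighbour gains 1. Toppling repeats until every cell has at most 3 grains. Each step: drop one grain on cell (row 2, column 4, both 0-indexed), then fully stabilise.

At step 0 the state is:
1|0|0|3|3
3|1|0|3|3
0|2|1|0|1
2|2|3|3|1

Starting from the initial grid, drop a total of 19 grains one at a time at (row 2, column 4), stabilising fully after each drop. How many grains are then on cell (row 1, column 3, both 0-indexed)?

1

step 0: 1|0|0|3|3
3|1|0|3|3
0|2|1|0|1
2|2|3|3|1
step 1: 1|0|0|3|3
3|1|0|3|3
0|2|1|0|2
2|2|3|3|1
step 2: 1|0|0|3|3
3|1|0|3|3
0|2|1|0|3
2|2|3|3|1
step 3: 1|0|1|1|1
3|1|1|1|2
0|2|1|2|1
2|2|3|3|2
step 4: 1|0|1|1|1
3|1|1|1|2
0|2|1|2|2
2|2|3|3|2
step 5: 1|0|1|1|1
3|1|1|1|2
0|2|1|2|3
2|2|3|3|2
step 6: 1|0|1|1|1
3|1|1|1|3
0|2|1|3|0
2|2|3|3|3
step 7: 1|0|1|1|1
3|1|1|1|3
0|2|1|3|1
2|2|3|3|3
step 8: 1|0|1|1|1
3|1|1|1|3
0|2|1|3|2
2|2|3|3|3
step 9: 1|0|1|1|1
3|1|1|1|3
0|2|1|3|3
2|2|3|3|3
step 10: 1|0|1|1|2
3|1|1|3|0
0|2|3|1|3
2|3|0|2|1
step 11: 1|0|1|1|2
3|1|1|3|1
0|2|3|2|0
2|3|0|2|2
step 12: 1|0|1|1|2
3|1|1|3|1
0|2|3|2|1
2|3|0|2|2
step 13: 1|0|1|1|2
3|1|1|3|1
0|2|3|2|2
2|3|0|2|2
step 14: 1|0|1|1|2
3|1|1|3|1
0|2|3|2|3
2|3|0|2|2
step 15: 1|0|1|1|2
3|1|1|3|2
0|2|3|3|0
2|3|0|2|3
step 16: 1|0|1|1|2
3|1|1|3|2
0|2|3|3|1
2|3|0|2|3
step 17: 1|0|1|1|2
3|1|1|3|2
0|2|3|3|2
2|3|0|2|3
step 18: 1|0|1|1|2
3|1|1|3|2
0|2|3|3|3
2|3|0|2|3
step 19: 1|0|1|2|3
3|1|3|1|0
0|3|0|3|3
2|3|2|0|1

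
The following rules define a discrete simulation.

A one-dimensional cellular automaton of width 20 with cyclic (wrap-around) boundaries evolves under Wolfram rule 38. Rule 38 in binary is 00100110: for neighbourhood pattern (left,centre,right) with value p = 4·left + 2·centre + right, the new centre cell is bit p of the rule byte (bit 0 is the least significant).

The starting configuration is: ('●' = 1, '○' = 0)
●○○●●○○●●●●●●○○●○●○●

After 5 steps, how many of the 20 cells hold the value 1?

4

[0] ●○○●●○○●●●●●●○○●○●○●
[1] ○○●○○○●○○○○○○○●●●●●○
[2] ○●●○○●●○○○○○○●○○○○○○
[3] ●○○○●○○○○○○○●●○○○○○○
[4] ●○○●●○○○○○○●○○○○○○○●
[5] ○○●○○○○○○○●●○○○○○○●○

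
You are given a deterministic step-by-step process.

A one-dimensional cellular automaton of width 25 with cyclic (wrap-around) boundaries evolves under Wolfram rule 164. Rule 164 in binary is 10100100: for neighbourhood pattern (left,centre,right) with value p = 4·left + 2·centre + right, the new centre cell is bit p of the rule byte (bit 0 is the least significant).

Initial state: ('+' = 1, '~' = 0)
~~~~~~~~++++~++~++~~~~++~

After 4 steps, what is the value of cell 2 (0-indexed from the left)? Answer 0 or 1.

step 0: ~~~~~~~~++++~++~++~~~~++~
step 1: ~~~~~~~~~++~+~~+~~~~~~~~~
step 2: ~~~~~~~~~~~++~~+~~~~~~~~~
step 3: ~~~~~~~~~~~~~~~+~~~~~~~~~
step 4: ~~~~~~~~~~~~~~~+~~~~~~~~~

0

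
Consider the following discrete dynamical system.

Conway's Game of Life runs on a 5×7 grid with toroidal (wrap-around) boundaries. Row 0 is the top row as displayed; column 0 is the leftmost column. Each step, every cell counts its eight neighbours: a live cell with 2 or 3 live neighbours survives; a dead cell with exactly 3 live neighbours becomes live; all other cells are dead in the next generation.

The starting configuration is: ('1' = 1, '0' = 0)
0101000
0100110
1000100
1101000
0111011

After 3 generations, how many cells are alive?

7

[0] 0101000
0100110
1000100
1101000
0111011
[1] 0101001
1111110
1011111
0001010
0001001
[2] 0100001
0000000
1000000
1000000
1001011
[3] 0000011
1000000
0000000
1100000
0100010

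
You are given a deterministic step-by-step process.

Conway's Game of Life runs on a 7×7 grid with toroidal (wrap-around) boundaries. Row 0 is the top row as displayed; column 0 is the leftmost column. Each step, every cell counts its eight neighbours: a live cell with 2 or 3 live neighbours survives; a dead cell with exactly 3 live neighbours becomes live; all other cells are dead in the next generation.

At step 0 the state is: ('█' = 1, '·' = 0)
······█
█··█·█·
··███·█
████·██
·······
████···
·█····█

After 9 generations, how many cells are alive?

0) ······█
█··█·█·
··███·█
████·██
·······
████···
·█····█
1) ·····██
█·██·█·
·······
██···██
····█··
███····
·█····█
2) ·██·██·
····██·
··█·██·
█····██
··█··█·
███····
·██··██
3) ███····
·██···█
···█···
·█·█···
··█··█·
█··█·█·
····███
4) ··██···
···█···
██·█···
···██··
·███··█
···█···
··████·
5) ·······
·█·██··
···█···
····█··
·······
·█···█·
·······
6) ·······
··███··
··██···
·······
·······
·······
·······
7) ···█···
··█·█··
··█·█··
·······
·······
·······
·······
8) ···█···
··█·█··
·······
·······
·······
·······
·······
9) ···█···
···█···
·······
·······
·······
·······
·······

2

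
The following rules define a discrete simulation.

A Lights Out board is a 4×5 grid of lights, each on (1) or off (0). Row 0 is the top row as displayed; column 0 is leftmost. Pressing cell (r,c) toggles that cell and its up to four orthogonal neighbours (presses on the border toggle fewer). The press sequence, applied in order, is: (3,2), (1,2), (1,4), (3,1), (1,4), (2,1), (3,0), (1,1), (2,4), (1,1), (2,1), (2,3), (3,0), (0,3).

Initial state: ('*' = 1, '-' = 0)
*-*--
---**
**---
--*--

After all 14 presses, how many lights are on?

t=0: *-*--
---**
**---
--*--
t=1: *-*--
---**
***--
-*-*-
t=2: *----
-**-*
**---
-*-*-
t=3: *---*
-***-
**--*
-*-*-
t=4: *---*
-***-
*---*
*-**-
t=5: *----
-**-*
*----
*-**-
t=6: *----
--*-*
-**--
****-
t=7: *----
--*-*
***--
--**-
t=8: **---
**--*
*-*--
--**-
t=9: **---
**---
*-***
--***
t=10: *----
--*--
*****
--***
t=11: *----
-**--
---**
-****
t=12: *----
-***-
--*--
-**-*
t=13: *----
-***-
*-*--
*-*-*
t=14: *-***
-**--
*-*--
*-*-*

11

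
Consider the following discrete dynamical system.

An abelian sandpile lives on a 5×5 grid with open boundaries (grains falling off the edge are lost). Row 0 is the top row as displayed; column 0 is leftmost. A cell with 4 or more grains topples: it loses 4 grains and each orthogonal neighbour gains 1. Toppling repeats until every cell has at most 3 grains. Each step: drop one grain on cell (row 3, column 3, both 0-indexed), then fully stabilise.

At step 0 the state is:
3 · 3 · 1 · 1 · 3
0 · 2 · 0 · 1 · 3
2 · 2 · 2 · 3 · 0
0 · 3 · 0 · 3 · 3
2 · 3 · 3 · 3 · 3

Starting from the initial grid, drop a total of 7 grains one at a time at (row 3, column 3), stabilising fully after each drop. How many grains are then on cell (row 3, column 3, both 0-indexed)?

t=0: 3 · 3 · 1 · 1 · 3
0 · 2 · 0 · 1 · 3
2 · 2 · 2 · 3 · 0
0 · 3 · 0 · 3 · 3
2 · 3 · 3 · 3 · 3
t=1: 3 · 3 · 1 · 1 · 3
0 · 2 · 0 · 2 · 3
2 · 3 · 3 · 0 · 2
1 · 0 · 3 · 3 · 1
3 · 1 · 1 · 2 · 1
t=2: 3 · 3 · 1 · 1 · 3
0 · 3 · 1 · 2 · 3
3 · 0 · 1 · 2 · 2
1 · 2 · 1 · 1 · 2
3 · 1 · 2 · 3 · 1
t=3: 3 · 3 · 1 · 1 · 3
0 · 3 · 1 · 2 · 3
3 · 0 · 1 · 2 · 2
1 · 2 · 1 · 2 · 2
3 · 1 · 2 · 3 · 1
t=4: 3 · 3 · 1 · 1 · 3
0 · 3 · 1 · 2 · 3
3 · 0 · 1 · 2 · 2
1 · 2 · 1 · 3 · 2
3 · 1 · 2 · 3 · 1
t=5: 3 · 3 · 1 · 1 · 3
0 · 3 · 1 · 2 · 3
3 · 0 · 1 · 3 · 2
1 · 2 · 2 · 1 · 3
3 · 1 · 3 · 0 · 2
t=6: 3 · 3 · 1 · 1 · 3
0 · 3 · 1 · 2 · 3
3 · 0 · 1 · 3 · 2
1 · 2 · 2 · 2 · 3
3 · 1 · 3 · 0 · 2
t=7: 3 · 3 · 1 · 1 · 3
0 · 3 · 1 · 2 · 3
3 · 0 · 1 · 3 · 2
1 · 2 · 2 · 3 · 3
3 · 1 · 3 · 0 · 2

3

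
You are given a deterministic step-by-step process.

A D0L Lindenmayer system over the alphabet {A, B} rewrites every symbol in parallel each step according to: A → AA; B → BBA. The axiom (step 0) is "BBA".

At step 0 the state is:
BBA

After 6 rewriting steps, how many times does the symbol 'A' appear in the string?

448

t=0: BBA
t=1: BBABBAAA
t=2: BBABBAAABBABBAAAAAAA
t=3: BBABBAAABBABBAAAAAAABBABBAAABBABBAAAAAAAAAAAAAAA
t=4: BBABBAAABBABBAAAAAAABBABBAAABBABBAAAAAAAAAAAAAAABBABBAAABBABBAAAAAAABBABBAAABBABBAAAAAAAAAAAAAAAAAAAAAAAAAAAAAAA
t=5: BBABBAAABBABBAAAAAAABBABBAAABBABBAAAAAAAAAAAAAAABBABBAAABB…AAAAAAAAAAAAAAAAAAAAAAAAAAAAAAAAAAAAAAAAAAAAAAAAAAAAAAAAAA  (len 256)
t=6: BBABBAAABBABBAAAAAAABBABBAAABBABBAAAAAAAAAAAAAAABBABBAAABB…AAAAAAAAAAAAAAAAAAAAAAAAAAAAAAAAAAAAAAAAAAAAAAAAAAAAAAAAAA  (len 576)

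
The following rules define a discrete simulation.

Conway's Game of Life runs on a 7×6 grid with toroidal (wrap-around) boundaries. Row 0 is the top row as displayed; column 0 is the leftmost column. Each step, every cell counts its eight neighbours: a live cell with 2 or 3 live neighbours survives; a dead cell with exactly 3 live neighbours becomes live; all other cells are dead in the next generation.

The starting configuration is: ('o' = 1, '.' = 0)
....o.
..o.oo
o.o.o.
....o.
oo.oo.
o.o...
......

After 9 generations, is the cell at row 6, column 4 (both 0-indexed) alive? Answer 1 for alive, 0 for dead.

0) ....o.
..o.oo
o.o.o.
....o.
oo.oo.
o.o...
......
1) ...ooo
.o..o.
.o..o.
o.o.o.
ooooo.
o.oo.o
......
2) ...ooo
o.o...
ooo.o.
o...o.
......
o....o
o.o...
3) o.oooo
o.o...
o.o...
o..o..
o.....
oo...o
oo.o..
4) ....o.
o.o.o.
o.oo.o
o....o
......
..o..o
...o..
5) ....oo
o.o.o.
..oo..
oo..oo
o....o
......
...oo.
6) ......
.oo.o.
..o...
.oooo.
.o..o.
....oo
...ooo
7) ..o..o
.ooo..
....o.
.o..o.
oo....
o.....
...o.o
8) oo....
.oooo.
.o..o.
oo...o
oo...o
oo...o
o...oo
9) ......
...ooo
....o.
..o.o.
..o.o.
......
....o.

1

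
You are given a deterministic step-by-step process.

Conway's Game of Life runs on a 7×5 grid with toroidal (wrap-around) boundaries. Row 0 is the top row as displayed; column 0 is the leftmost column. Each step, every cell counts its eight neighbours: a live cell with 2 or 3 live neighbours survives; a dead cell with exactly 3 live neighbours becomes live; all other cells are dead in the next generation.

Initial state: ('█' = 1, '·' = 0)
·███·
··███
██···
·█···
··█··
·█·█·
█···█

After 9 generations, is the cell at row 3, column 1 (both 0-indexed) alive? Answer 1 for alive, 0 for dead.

0) ·███·
··███
██···
·█···
··█··
·█·█·
█···█
1) ·█···
····█
██·██
███··
·██··
█████
█···█
2) ····█
·████
···█·
·····
·····
·····
·····
3) █·█·█
█·█·█
···██
·····
·····
·····
·····
4) █···█
··█··
█··██
·····
·····
·····
·····
5) ·····
·█···
···██
····█
·····
·····
·····
6) ·····
·····
█··██
···██
·····
·····
·····
7) ·····
····█
█··█·
█··█·
·····
·····
·····
8) ·····
····█
█··█·
·····
·····
·····
·····
9) ·····
····█
····█
·····
·····
·····
·····

0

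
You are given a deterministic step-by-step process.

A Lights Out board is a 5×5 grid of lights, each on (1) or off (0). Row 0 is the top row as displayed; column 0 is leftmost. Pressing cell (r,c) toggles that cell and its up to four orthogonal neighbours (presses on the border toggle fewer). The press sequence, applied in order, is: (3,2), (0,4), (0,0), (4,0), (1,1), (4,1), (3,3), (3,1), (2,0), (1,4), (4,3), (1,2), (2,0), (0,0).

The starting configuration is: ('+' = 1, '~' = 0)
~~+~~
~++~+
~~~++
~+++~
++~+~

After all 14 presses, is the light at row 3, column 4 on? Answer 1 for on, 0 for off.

1

0) ~~+~~
~++~+
~~~++
~+++~
++~+~
1) ~~+~~
~++~+
~~+++
~~~~~
++++~
2) ~~+++
~++~~
~~+++
~~~~~
++++~
3) +++++
+++~~
~~+++
~~~~~
++++~
4) +++++
+++~~
~~+++
+~~~~
~~++~
5) +~+++
~~~~~
~++++
+~~~~
~~++~
6) +~+++
~~~~~
~++++
++~~~
++~+~
7) +~+++
~~~~~
~++~+
+++++
++~~~
8) +~+++
~~~~~
~~+~+
~~~++
+~~~~
9) +~+++
+~~~~
+++~+
+~~++
+~~~~
10) +~++~
+~~++
+++~~
+~~++
+~~~~
11) +~++~
+~~++
+++~~
+~~~+
+~+++
12) +~~+~
+++~+
++~~~
+~~~+
+~+++
13) +~~+~
~++~+
~~~~~
~~~~+
+~+++
14) ~+~+~
+++~+
~~~~~
~~~~+
+~+++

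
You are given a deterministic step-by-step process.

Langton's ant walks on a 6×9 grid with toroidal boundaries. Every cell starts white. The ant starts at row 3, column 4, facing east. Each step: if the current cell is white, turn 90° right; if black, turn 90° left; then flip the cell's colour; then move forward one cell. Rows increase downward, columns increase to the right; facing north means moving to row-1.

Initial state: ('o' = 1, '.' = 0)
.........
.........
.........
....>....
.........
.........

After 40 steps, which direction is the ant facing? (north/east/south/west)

k=0  .........
.........
.........
....>....
.........
.........
k=1  .........
.........
.........
....o....
....v....
.........
k=2  .........
.........
.........
....o....
...<o....
.........
k=3  .........
.........
.........
...^o....
...oo....
.........
k=4  .........
.........
.........
...o>....
...oo....
.........
k=5  .........
.........
....^....
...o.....
...oo....
.........
k=6  .........
.........
....o>...
...o.....
...oo....
.........
k=7  .........
.........
....oo...
...o.v...
...oo....
.........
k=8  .........
.........
....oo...
...o<o...
...oo....
.........
k=9  .........
.........
....^o...
...ooo...
...oo....
.........
k=10  .........
.........
...<.o...
...ooo...
...oo....
.........
k=11  .........
...^.....
...o.o...
...ooo...
...oo....
.........
k=12  .........
...o>....
...o.o...
...ooo...
...oo....
.........
k=13  .........
...oo....
...ovo...
...ooo...
...oo....
.........
k=14  .........
...oo....
...<oo...
...ooo...
...oo....
.........
k=15  .........
...oo....
....oo...
...voo...
...oo....
.........
k=16  .........
...oo....
....oo...
....>o...
...oo....
.........
k=17  .........
...oo....
....^o...
.....o...
...oo....
.........
k=18  .........
...oo....
...<.o...
.....o...
...oo....
.........
k=19  .........
...^o....
...o.o...
.....o...
...oo....
.........
k=20  .........
..<.o....
...o.o...
.....o...
...oo....
.........
k=21  ..^......
..o.o....
...o.o...
.....o...
...oo....
.........
k=22  ..o>.....
..o.o....
...o.o...
.....o...
...oo....
.........
k=23  ..oo.....
..ovo....
...o.o...
.....o...
...oo....
.........
k=24  ..oo.....
..<oo....
...o.o...
.....o...
...oo....
.........
k=25  ..oo.....
...oo....
..vo.o...
.....o...
...oo....
.........
k=26  ..oo.....
...oo....
.<oo.o...
.....o...
...oo....
.........
k=27  ..oo.....
.^.oo....
.ooo.o...
.....o...
...oo....
.........
k=28  ..oo.....
.o>oo....
.ooo.o...
.....o...
...oo....
.........
k=29  ..oo.....
.oooo....
.ovo.o...
.....o...
...oo....
.........
k=30  ..oo.....
.oooo....
.o.>.o...
.....o...
...oo....
.........
k=31  ..oo.....
.oo^o....
.o...o...
.....o...
...oo....
.........
k=32  ..oo.....
.o<.o....
.o...o...
.....o...
...oo....
.........
k=33  ..oo.....
.o..o....
.ov..o...
.....o...
...oo....
.........
k=34  ..oo.....
.o..o....
.<o..o...
.....o...
...oo....
.........
k=35  ..oo.....
.o..o....
..o..o...
.v...o...
...oo....
.........
k=36  ..oo.....
.o..o....
..o..o...
<o...o...
...oo....
.........
k=37  ..oo.....
.o..o....
^.o..o...
oo...o...
...oo....
.........
k=38  ..oo.....
.o..o....
o>o..o...
oo...o...
...oo....
.........
k=39  ..oo.....
.o..o....
ooo..o...
ov...o...
...oo....
.........
k=40  ..oo.....
.o..o....
ooo..o...
o.>..o...
...oo....
.........

east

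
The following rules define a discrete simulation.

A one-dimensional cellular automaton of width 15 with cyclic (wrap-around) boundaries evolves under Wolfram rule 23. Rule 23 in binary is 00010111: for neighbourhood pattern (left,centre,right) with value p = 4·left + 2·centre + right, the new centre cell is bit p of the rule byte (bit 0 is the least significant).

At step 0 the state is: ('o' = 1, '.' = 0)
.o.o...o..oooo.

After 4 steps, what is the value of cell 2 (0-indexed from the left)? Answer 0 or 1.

0

step 0: .o.o...o..oooo.
step 1: oo.ooooooo....o
step 2: ..........oooo.
step 3: oooooooooo....o
step 4: ..........oooo.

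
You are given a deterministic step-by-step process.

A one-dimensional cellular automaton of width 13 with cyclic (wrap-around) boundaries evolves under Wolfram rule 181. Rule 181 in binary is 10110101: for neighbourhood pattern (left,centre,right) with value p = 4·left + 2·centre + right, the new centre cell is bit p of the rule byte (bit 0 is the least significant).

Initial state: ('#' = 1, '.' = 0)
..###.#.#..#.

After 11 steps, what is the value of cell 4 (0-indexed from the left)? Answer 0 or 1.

1

step 0: ..###.#.#..#.
step 1: #..#.#####.##
step 2: .#.##.###.#.#
step 3: ###..#.#.####
step 4: ##.#.####.###
step 5: #.###.##.#.##
step 6: .#.#.#..###.#
step 7: #######..#.##
step 8: ######.#.##.#
step 9: #####.###..#.
step 10: .###.#.#.#.##
step 11: #.#.#######..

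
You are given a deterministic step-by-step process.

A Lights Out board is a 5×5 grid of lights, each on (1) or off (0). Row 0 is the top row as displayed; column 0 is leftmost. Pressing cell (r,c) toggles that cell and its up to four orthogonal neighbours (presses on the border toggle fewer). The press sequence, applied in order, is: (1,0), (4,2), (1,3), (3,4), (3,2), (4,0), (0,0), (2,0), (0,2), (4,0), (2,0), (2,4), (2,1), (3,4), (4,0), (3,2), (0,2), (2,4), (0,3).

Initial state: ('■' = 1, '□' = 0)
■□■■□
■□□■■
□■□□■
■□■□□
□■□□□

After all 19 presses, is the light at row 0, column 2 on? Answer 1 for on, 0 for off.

0

gen 0: ■□■■□
■□□■■
□■□□■
■□■□□
□■□□□
gen 1: □□■■□
□■□■■
■■□□■
■□■□□
□■□□□
gen 2: □□■■□
□■□■■
■■□□■
■□□□□
□□■■□
gen 3: □□■□□
□■■□□
■■□■■
■□□□□
□□■■□
gen 4: □□■□□
□■■□□
■■□■□
■□□■■
□□■■■
gen 5: □□■□□
□■■□□
■■■■□
■■■□■
□□□■■
gen 6: □□■□□
□■■□□
■■■■□
□■■□■
■■□■■
gen 7: ■■■□□
■■■□□
■■■■□
□■■□■
■■□■■
gen 8: ■■■□□
□■■□□
□□■■□
■■■□■
■■□■■
gen 9: ■□□■□
□■□□□
□□■■□
■■■□■
■■□■■
gen 10: ■□□■□
□■□□□
□□■■□
□■■□■
□□□■■
gen 11: ■□□■□
■■□□□
■■■■□
■■■□■
□□□■■
gen 12: ■□□■□
■■□□■
■■■□■
■■■□□
□□□■■
gen 13: ■□□■□
■□□□■
□□□□■
■□■□□
□□□■■
gen 14: ■□□■□
■□□□■
□□□□□
■□■■■
□□□■□
gen 15: ■□□■□
■□□□■
□□□□□
□□■■■
■■□■□
gen 16: ■□□■□
■□□□■
□□■□□
□■□□■
■■■■□
gen 17: ■■■□□
■□■□■
□□■□□
□■□□■
■■■■□
gen 18: ■■■□□
■□■□□
□□■■■
□■□□□
■■■■□
gen 19: ■■□■■
■□■■□
□□■■■
□■□□□
■■■■□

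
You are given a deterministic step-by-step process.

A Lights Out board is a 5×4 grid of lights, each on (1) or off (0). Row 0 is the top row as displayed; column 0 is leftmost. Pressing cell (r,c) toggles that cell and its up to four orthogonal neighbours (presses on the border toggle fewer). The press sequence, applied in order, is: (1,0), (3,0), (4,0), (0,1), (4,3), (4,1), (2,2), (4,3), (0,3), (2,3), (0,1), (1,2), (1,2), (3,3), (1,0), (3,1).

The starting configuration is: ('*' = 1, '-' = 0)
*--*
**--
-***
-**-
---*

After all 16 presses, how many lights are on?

[0] *--*
**--
-***
-**-
---*
[1] ---*
----
****
-**-
---*
[2] ---*
----
-***
*-*-
*--*
[3] ---*
----
-***
--*-
-*-*
[4] ****
-*--
-***
--*-
-*-*
[5] ****
-*--
-***
--**
-**-
[6] ****
-*--
-***
-***
*---
[7] ****
-**-
----
-*-*
*---
[8] ****
-**-
----
-*--
*-**
[9] **--
-***
----
-*--
*-**
[10] **--
-**-
--**
-*-*
*-**
[11] --*-
--*-
--**
-*-*
*-**
[12] ----
-*-*
---*
-*-*
*-**
[13] --*-
--*-
--**
-*-*
*-**
[14] --*-
--*-
--*-
-**-
*-*-
[15] *-*-
***-
*-*-
-**-
*-*-
[16] *-*-
***-
***-
*---
***-

12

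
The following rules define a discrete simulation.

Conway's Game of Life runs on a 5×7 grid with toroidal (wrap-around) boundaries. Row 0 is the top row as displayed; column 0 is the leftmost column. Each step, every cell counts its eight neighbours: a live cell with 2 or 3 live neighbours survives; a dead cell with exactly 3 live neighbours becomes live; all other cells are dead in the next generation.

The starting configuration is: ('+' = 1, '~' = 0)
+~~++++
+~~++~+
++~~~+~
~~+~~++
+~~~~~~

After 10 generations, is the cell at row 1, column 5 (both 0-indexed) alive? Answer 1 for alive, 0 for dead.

0

0) +~~++++
+~~++~+
++~~~+~
~~+~~++
+~~~~~~
1) ~+~+~~~
~~++~~~
~+++~~~
~~~~~+~
++~+~~~
2) ++~++~~
~~~~+~~
~+~++~~
+~~++~~
++~~+~~
3) ++++++~
++~~~+~
~~+~~+~
+~~~~+~
~~~~~++
4) ~~++~~~
+~~~~+~
+~~~++~
~~~~++~
~~++~~~
5) ~++++~~
~+~+~+~
~~~~~~~
~~~~~++
~~+~~~~
6) ~+~~+~~
~+~+~~~
~~~~+++
~~~~~~~
~++~++~
7) ++~~++~
+~++~~~
~~~~++~
~~~+~~+
~+++++~
8) +~~~~+~
+~++~~~
~~+~+++
~~~~~~+
~+~~~~~
9) +~+~~~+
+~++~~~
+++~+++
+~~~~~+
+~~~~~+
10) ~~++~~~
~~~~+~~
~~+~++~
~~~~~~~
~~~~~+~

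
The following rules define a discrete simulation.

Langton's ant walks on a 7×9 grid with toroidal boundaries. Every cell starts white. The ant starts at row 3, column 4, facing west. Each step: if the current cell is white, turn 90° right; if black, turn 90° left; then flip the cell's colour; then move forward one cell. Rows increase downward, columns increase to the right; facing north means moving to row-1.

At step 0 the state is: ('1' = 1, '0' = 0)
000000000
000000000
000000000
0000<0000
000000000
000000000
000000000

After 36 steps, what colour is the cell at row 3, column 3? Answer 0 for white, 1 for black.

step 0: 000000000
000000000
000000000
0000<0000
000000000
000000000
000000000
step 1: 000000000
000000000
0000^0000
000010000
000000000
000000000
000000000
step 2: 000000000
000000000
00001>000
000010000
000000000
000000000
000000000
step 3: 000000000
000000000
000011000
00001v000
000000000
000000000
000000000
step 4: 000000000
000000000
000011000
0000<1000
000000000
000000000
000000000
step 5: 000000000
000000000
000011000
000001000
0000v0000
000000000
000000000
step 6: 000000000
000000000
000011000
000001000
000<10000
000000000
000000000
step 7: 000000000
000000000
000011000
000^01000
000110000
000000000
000000000
step 8: 000000000
000000000
000011000
0001>1000
000110000
000000000
000000000
step 9: 000000000
000000000
000011000
000111000
0001v0000
000000000
000000000
step 10: 000000000
000000000
000011000
000111000
00010>000
000000000
000000000
step 11: 000000000
000000000
000011000
000111000
000101000
00000v000
000000000
step 12: 000000000
000000000
000011000
000111000
000101000
0000<1000
000000000
step 13: 000000000
000000000
000011000
000111000
0001^1000
000011000
000000000
step 14: 000000000
000000000
000011000
000111000
00011>000
000011000
000000000
step 15: 000000000
000000000
000011000
00011^000
000110000
000011000
000000000
step 16: 000000000
000000000
000011000
0001<0000
000110000
000011000
000000000
step 17: 000000000
000000000
000011000
000100000
0001v0000
000011000
000000000
step 18: 000000000
000000000
000011000
000100000
00010>000
000011000
000000000
step 19: 000000000
000000000
000011000
000100000
000101000
00001v000
000000000
step 20: 000000000
000000000
000011000
000100000
000101000
000010>00
000000000
step 21: 000000000
000000000
000011000
000100000
000101000
000010100
000000v00
step 22: 000000000
000000000
000011000
000100000
000101000
000010100
00000<100
step 23: 000000000
000000000
000011000
000100000
000101000
00001^100
000001100
step 24: 000000000
000000000
000011000
000100000
000101000
000011>00
000001100
step 25: 000000000
000000000
000011000
000100000
000101^00
000011000
000001100
step 26: 000000000
000000000
000011000
000100000
0001011>0
000011000
000001100
step 27: 000000000
000000000
000011000
000100000
000101110
0000110v0
000001100
step 28: 000000000
000000000
000011000
000100000
000101110
000011<10
000001100
step 29: 000000000
000000000
000011000
000100000
000101^10
000011110
000001100
step 30: 000000000
000000000
000011000
000100000
00010<010
000011110
000001100
step 31: 000000000
000000000
000011000
000100000
000100010
00001v110
000001100
step 32: 000000000
000000000
000011000
000100000
000100010
000010>10
000001100
step 33: 000000000
000000000
000011000
000100000
000100^10
000010010
000001100
step 34: 000000000
000000000
000011000
000100000
0001001>0
000010010
000001100
step 35: 000000000
000000000
000011000
0001000^0
000100100
000010010
000001100
step 36: 000000000
000000000
000011000
00010001>
000100100
000010010
000001100

1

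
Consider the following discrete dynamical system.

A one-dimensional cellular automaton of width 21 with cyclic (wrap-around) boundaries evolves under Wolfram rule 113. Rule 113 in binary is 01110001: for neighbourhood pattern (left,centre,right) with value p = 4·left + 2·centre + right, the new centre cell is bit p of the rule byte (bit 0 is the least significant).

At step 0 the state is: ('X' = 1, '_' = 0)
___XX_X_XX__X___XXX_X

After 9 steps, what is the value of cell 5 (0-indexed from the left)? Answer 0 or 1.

1

t=0: ___XX_X_XX__X___XXX_X
t=1: XX__XX_X_XX__XX___XX_
t=2: _XX__XX_X_XX__XXX__XX
t=3: X_XX__XX_X_XX___XX__X
t=4: XX_XX__XX_X_XXX__XX__
t=5: _XX_XX__XX_X__XX__XX_
t=6: __XX_XX__XX_X__XX__XX
t=7: X__XX_XX__XX_X__XX__X
t=8: XX__XX_XX__XX_X__XX__
t=9: _XX__XX_XX__XX_X__XX_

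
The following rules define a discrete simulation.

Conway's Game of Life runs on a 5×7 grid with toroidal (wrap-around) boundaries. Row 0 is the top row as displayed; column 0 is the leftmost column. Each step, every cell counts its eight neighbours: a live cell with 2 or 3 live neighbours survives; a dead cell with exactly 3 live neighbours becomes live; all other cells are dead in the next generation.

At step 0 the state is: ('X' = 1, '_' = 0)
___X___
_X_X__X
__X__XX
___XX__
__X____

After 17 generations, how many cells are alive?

t=0: ___X___
_X_X__X
__X__XX
___XX__
__X____
t=1: ___X___
X__XXXX
X_X__XX
__XXXX_
__X_X__
t=2: __X___X
XXXX___
X_X____
__X____
__X__X_
t=3: X_____X
X__X__X
X______
__XX___
_XXX___
t=4: ___X__X
_X_____
XXXX__X
___X___
XX_X___
t=5: _X_____
_X_X__X
XX_X___
___XX_X
X__XX__
t=6: _X_XX__
_X_____
_X_X_XX
_X___XX
X_XXXX_
t=7: XX___X_
_X_X_X_
_X__XXX
_X_____
X______
t=8: XXX_X__
_X_____
_X__XXX
_X___XX
X_____X
t=9: __X___X
___XX_X
_XX_X_X
_X__X__
__X____
t=10: __X__X_
_X__X_X
_XX_X__
XX___X_
_XXX___
t=11: X___XX_
XX__X__
__XXX_X
X___X__
X__XX_X
t=12: _______
XXX____
__X_X_X
XXX____
XX_X___
t=13: _______
XXXX___
______X
______X
X______
t=14: X_X____
XXX____
_XX___X
X_____X
_______
t=15: X_X____
___X__X
__X___X
XX____X
XX____X
t=16: __X____
XXXX__X
_XX__XX
__X__X_
__X____
t=17: X______
___X_XX
____XX_
__XX_XX
_XXX___

13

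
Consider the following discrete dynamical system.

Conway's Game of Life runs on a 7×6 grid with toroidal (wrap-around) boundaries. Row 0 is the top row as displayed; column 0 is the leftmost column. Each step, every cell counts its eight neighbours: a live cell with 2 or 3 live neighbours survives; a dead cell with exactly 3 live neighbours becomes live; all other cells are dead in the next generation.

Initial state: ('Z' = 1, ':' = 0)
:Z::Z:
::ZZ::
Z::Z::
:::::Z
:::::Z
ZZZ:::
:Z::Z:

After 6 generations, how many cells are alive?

step 0: :Z::Z:
::ZZ::
Z::Z::
:::::Z
:::::Z
ZZZ:::
:Z::Z:
step 1: :Z::Z:
:ZZZZ:
::ZZZ:
Z:::ZZ
:Z:::Z
ZZZ::Z
:::Z:Z
step 2: ZZ:::Z
:Z:::Z
Z:::::
ZZZ:::
::Z:::
:ZZ::Z
:::Z:Z
step 3: :ZZ::Z
:Z:::Z
::Z::Z
Z:Z:::
:::Z::
ZZZZZ:
:::::Z
step 4: :ZZ:ZZ
:Z::ZZ
::Z::Z
:ZZZ::
Z:::ZZ
ZZZZZZ
:::::Z
step 5: :ZZZ::
:Z::::
:::::Z
:ZZZ::
::::::
:ZZZ::
::::::
step 6: :ZZ:::
ZZ::::
ZZ::::
::Z:::
::::::
::Z:::
::::::

8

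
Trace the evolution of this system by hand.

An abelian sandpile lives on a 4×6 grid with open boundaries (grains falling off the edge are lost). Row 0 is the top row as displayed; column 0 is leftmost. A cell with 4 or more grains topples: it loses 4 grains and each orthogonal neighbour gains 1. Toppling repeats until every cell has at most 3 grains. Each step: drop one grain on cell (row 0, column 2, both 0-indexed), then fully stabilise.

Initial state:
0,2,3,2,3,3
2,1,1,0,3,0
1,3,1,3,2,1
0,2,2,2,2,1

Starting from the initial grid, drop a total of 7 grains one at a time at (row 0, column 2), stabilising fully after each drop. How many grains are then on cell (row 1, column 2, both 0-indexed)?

k=0  0,2,3,2,3,3
2,1,1,0,3,0
1,3,1,3,2,1
0,2,2,2,2,1
k=1  0,3,0,3,3,3
2,1,2,0,3,0
1,3,1,3,2,1
0,2,2,2,2,1
k=2  0,3,1,3,3,3
2,1,2,0,3,0
1,3,1,3,2,1
0,2,2,2,2,1
k=3  0,3,2,3,3,3
2,1,2,0,3,0
1,3,1,3,2,1
0,2,2,2,2,1
k=4  0,3,3,3,3,3
2,1,2,0,3,0
1,3,1,3,2,1
0,2,2,2,2,1
k=5  1,0,2,1,2,0
2,2,3,2,0,2
1,3,1,3,3,1
0,2,2,2,2,1
k=6  1,0,3,1,2,0
2,2,3,2,0,2
1,3,1,3,3,1
0,2,2,2,2,1
k=7  1,1,1,2,2,0
2,3,0,3,0,2
1,3,2,3,3,1
0,2,2,2,2,1

0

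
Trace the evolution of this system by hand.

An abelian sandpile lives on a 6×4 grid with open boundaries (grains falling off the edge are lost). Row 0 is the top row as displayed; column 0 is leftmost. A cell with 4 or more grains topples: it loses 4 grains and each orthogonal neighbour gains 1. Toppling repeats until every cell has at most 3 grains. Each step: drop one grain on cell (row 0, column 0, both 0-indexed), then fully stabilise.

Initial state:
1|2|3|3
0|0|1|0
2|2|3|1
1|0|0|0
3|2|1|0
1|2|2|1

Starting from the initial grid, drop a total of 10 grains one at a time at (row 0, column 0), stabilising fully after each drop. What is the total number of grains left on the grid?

31

t=0: 1|2|3|3
0|0|1|0
2|2|3|1
1|0|0|0
3|2|1|0
1|2|2|1
t=1: 2|2|3|3
0|0|1|0
2|2|3|1
1|0|0|0
3|2|1|0
1|2|2|1
t=2: 3|2|3|3
0|0|1|0
2|2|3|1
1|0|0|0
3|2|1|0
1|2|2|1
t=3: 0|3|3|3
1|0|1|0
2|2|3|1
1|0|0|0
3|2|1|0
1|2|2|1
t=4: 1|3|3|3
1|0|1|0
2|2|3|1
1|0|0|0
3|2|1|0
1|2|2|1
t=5: 2|3|3|3
1|0|1|0
2|2|3|1
1|0|0|0
3|2|1|0
1|2|2|1
t=6: 3|3|3|3
1|0|1|0
2|2|3|1
1|0|0|0
3|2|1|0
1|2|2|1
t=7: 1|1|1|0
2|1|2|1
2|2|3|1
1|0|0|0
3|2|1|0
1|2|2|1
t=8: 2|1|1|0
2|1|2|1
2|2|3|1
1|0|0|0
3|2|1|0
1|2|2|1
t=9: 3|1|1|0
2|1|2|1
2|2|3|1
1|0|0|0
3|2|1|0
1|2|2|1
t=10: 0|2|1|0
3|1|2|1
2|2|3|1
1|0|0|0
3|2|1|0
1|2|2|1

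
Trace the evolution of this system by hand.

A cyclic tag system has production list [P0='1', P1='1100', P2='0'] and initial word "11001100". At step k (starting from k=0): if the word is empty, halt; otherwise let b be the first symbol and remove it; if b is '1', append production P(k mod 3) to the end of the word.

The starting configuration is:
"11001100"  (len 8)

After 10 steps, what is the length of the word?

10

0) "11001100"  (len 8)
1) "10011001"  (len 8)
2) "00110011100"  (len 11)
3) "0110011100"  (len 10)
4) "110011100"  (len 9)
5) "100111001100"  (len 12)
6) "001110011000"  (len 12)
7) "01110011000"  (len 11)
8) "1110011000"  (len 10)
9) "1100110000"  (len 10)
10) "1001100001"  (len 10)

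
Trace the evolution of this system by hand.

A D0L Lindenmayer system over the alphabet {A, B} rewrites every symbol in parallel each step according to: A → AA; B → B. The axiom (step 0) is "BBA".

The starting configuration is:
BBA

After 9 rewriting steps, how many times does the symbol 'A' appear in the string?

512

[0] BBA
[1] BBAA
[2] BBAAAA
[3] BBAAAAAAAA
[4] BBAAAAAAAAAAAAAAAA
[5] BBAAAAAAAAAAAAAAAAAAAAAAAAAAAAAAAA
[6] BBAAAAAAAAAAAAAAAAAAAAAAAAAAAAAAAAAAAAAAAAAAAAAAAAAAAAAAAAAAAAAAAA
[7] BBAAAAAAAAAAAAAAAAAAAAAAAAAAAAAAAAAAAAAAAAAAAAAAAAAAAAAAAA…AAAAAAAAAAAAAAAAAAAAAAAAAAAAAAAAAAAAAAAAAAAAAAAAAAAAAAAAAA  (len 130)
[8] BBAAAAAAAAAAAAAAAAAAAAAAAAAAAAAAAAAAAAAAAAAAAAAAAAAAAAAAAA…AAAAAAAAAAAAAAAAAAAAAAAAAAAAAAAAAAAAAAAAAAAAAAAAAAAAAAAAAA  (len 258)
[9] BBAAAAAAAAAAAAAAAAAAAAAAAAAAAAAAAAAAAAAAAAAAAAAAAAAAAAAAAA…AAAAAAAAAAAAAAAAAAAAAAAAAAAAAAAAAAAAAAAAAAAAAAAAAAAAAAAAAA  (len 514)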